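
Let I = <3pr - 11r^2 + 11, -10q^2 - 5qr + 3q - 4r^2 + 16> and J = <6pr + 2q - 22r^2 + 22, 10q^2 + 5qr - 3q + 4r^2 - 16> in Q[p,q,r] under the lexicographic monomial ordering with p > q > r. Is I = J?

Equality of ideals is decidable: compute both reduced Gröbner bases (unique for the ordering) and check whether they agree.
Buchberger on the first generating set:
f_1 = 3pr - 11r^2 + 11, LT = pr.
f_2 = -10q^2 - 5qr + 3q - 4r^2 + 16, LT = q^2.

The S-polynomials (S(f_1,f_2)) all reduce to 0 modulo the current basis, so we have a Gröbner basis.
Inter-reduce: drop elements whose leading term is divisible by another's, tail-reduce, and make monic.
Reduced Gröbner basis: {pr - 11/3r^2 + 11/3, q^2 + 1/2qr - 3/10q + 2/5r^2 - 8/5}.

Buchberger on the second generating set:
h_1 = 6pr + 2q - 22r^2 + 22, LT = pr.
h_2 = 10q^2 + 5qr - 3q + 4r^2 - 16, LT = q^2.

The S-polynomials (S(h_1,h_2)) all reduce to 0 modulo the current basis, so we have a Gröbner basis.
Inter-reduce: drop elements whose leading term is divisible by another's, tail-reduce, and make monic.
Reduced Gröbner basis: {pr + 1/3q - 11/3r^2 + 11/3, q^2 + 1/2qr - 3/10q + 2/5r^2 - 8/5}.

The bases are distinct; the ideals are different.

No, the ideals differ.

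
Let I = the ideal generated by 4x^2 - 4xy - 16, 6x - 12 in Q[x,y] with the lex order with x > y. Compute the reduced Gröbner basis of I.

G = {x - 2, y}

f_1 = 4x^2 - 4xy - 16, LT = x^2.
f_2 = 6x - 12, LT = x.

S(f_1,f_2): lcm = x^2. S = -xy + 2x - 4.
  leading term xy: subtract (-1/6y)·f_2 from -xy + 2x - 4 → 2x - 2y - 4
  leading term x: subtract (1/3)·f_2 from 2x - 2y - 4 → -2y
  leading term y: no divisor's leading term divides it; move -2y to the remainder.
  remainder -2y ≠ 0; add g_3 = -2y to the basis.

S(f_1,g_3): leading monomials are coprime, so the S-polynomial reduces to 0 (Buchberger's first criterion).
S(f_2,g_3): leading monomials are coprime, so the S-polynomial reduces to 0 (Buchberger's first criterion).
Every S-polynomial of the final basis reduces to 0, so we have a Gröbner basis.
Inter-reduce: drop elements whose leading term is divisible by another's, tail-reduce, and make monic.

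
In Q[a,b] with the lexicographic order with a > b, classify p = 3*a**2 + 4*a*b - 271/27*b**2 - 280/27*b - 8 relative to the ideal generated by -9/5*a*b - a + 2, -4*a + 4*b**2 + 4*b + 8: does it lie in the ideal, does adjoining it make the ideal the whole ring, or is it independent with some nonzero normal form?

Adjoining 3*a**2 + 4*a*b - 271/27*b**2 - 280/27*b - 8 makes the ideal the whole ring: the system is inconsistent.

First compute the reduced Gröbner basis of I by Buchberger's algorithm.
f_1 = -9/5*a*b - a + 2, LT = a*b.
f_2 = -4*a + 4*b**2 + 4*b + 8, LT = a.

S(f_1,f_2): lcm = a*b. S = 5/9*a + b**3 + b**2 + 2*b - 10/9.
  leading term a: subtract (-5/36)·f_2 from 5/9*a + b**3 + b**2 + 2*b - 10/9 → b**3 + 14/9*b**2 + 23/9*b
  leading term b**3: no divisor's leading term divides it; move b**3 to the remainder.
  leading term b**2: no divisor's leading term divides it; move 14/9*b**2 to the remainder.
  leading term b: no divisor's leading term divides it; move 23/9*b to the remainder.
  remainder b**3 + 14/9*b**2 + 23/9*b ≠ 0; add h_3 = b**3 + 14/9*b**2 + 23/9*b to the basis.

The other S-polynomials (S(f_1,h_3), S(f_2,h_3)) all reduce to 0 modulo the current basis, so we have a Gröbner basis.
Inter-reduce: drop elements whose leading term is divisible by another's, tail-reduce, and make monic.
Reduced Gröbner basis: {a - b**2 - b - 2, b**3 + 14/9*b**2 + 23/9*b}.
Label its elements g_1 = a - b**2 - b - 2, g_2 = b**3 + 14/9*b**2 + 23/9*b.

Reduce p = 3*a**2 + 4*a*b - 271/27*b**2 - 280/27*b - 8 modulo G:
  leading term a**2: subtract (3*a)·g_1 from 3*a**2 + 4*a*b - 271/27*b**2 - 280/27*b - 8 → 3*a*b**2 + 7*a*b + 6*a - 271/27*b**2 - 280/27*b - 8
  leading term a*b**2: subtract (3*b**2)·g_1 from 3*a*b**2 + 7*a*b + 6*a - 271/27*b**2 - 280/27*b - 8 → 7*a*b + 6*a + 3*b**4 + 3*b**3 - 109/27*b**2 - 280/27*b - 8
  leading term a*b: subtract (7*b)·g_1 from 7*a*b + 6*a + 3*b**4 + 3*b**3 - 109/27*b**2 - 280/27*b - 8 → 6*a + 3*b**4 + 10*b**3 + 80/27*b**2 + 98/27*b - 8
  leading term a: subtract (6)·g_1 from 6*a + 3*b**4 + 10*b**3 + 80/27*b**2 + 98/27*b - 8 → 3*b**4 + 10*b**3 + 242/27*b**2 + 260/27*b + 4
  leading term b**4: subtract (3*b)·g_2 from 3*b**4 + 10*b**3 + 242/27*b**2 + 260/27*b + 4 → 16/3*b**3 + 35/27*b**2 + 260/27*b + 4
  leading term b**3: subtract (16/3)·g_2 from 16/3*b**3 + 35/27*b**2 + 260/27*b + 4 → -7*b**2 - 4*b + 4
  leading term b**2: no divisor's leading term divides it; move -7*b**2 to the remainder.
  leading term b: no divisor's leading term divides it; move -4*b to the remainder.
  leading term 1: no divisor's leading term divides it; move 4 to the remainder.
  normal form = -7*b**2 - 4*b + 4.
The normal form is nonzero, so p ∉ I. Since p minus its normal form lies in I, I + (p) = I + (r) where r = -7*b**2 - 4*b + 4; decide whether this ideal is the whole ring.
Run Buchberger on G together with r (pairs among the g_i already reduce to 0 since G is a Gröbner basis):
g_1 = a - b**2 - b - 2, LT = a.
g_2 = b**3 + 14/9*b**2 + 23/9*b, LT = b**3.
r = -7*b**2 - 4*b + 4, LT = b**2.

S(g_2,r): lcm = b**3. S = 62/63*b**2 + 197/63*b.
  leading term b**2: subtract (-62/441)·r from 62/63*b**2 + 197/63*b → 377/147*b + 248/441
  leading term b: no divisor's leading term divides it; move 377/147*b to the remainder.
  leading term 1: no divisor's leading term divides it; move 248/441 to the remainder.
  remainder 377/147*b + 248/441 ≠ 0; add m_4 = 377/147*b + 248/441 to the basis.

S(g_2,m_4): lcm = b**3. S = 4534/3393*b**2 + 23/9*b.
  leading term b**2: subtract (-4534/23751)·r from 4534/3393*b**2 + 23/9*b → 4729/2639*b + 18136/23751
  leading term b: subtract (99309/142129)·m_4 from 4729/2639*b + 18136/23751 → 474128/1279161
  leading term 1: no divisor's leading term divides it; move 474128/1279161 to the remainder.
  remainder 474128/1279161 ≠ 0; add m_5 = 474128/1279161 to the basis.

The other S-polynomials (S(g_1,g_2), S(g_1,r), S(g_1,m_4), S(r,m_4), S(g_1,m_5), S(g_2,m_5), S(r,m_5), S(m_4,m_5)) all reduce to 0 modulo the current basis, so we have a Gröbner basis.
Inter-reduce: drop elements whose leading term is divisible by another's, tail-reduce, and make monic.
Reduced Gröbner basis: {1}.
The reduced Gröbner basis of I + (p) is {1}: the ideal is the whole ring, so the enlarged system has no common solution — adjoining p is inconsistent.

Ideal membership is decidable via reduction modulo a Gröbner basis.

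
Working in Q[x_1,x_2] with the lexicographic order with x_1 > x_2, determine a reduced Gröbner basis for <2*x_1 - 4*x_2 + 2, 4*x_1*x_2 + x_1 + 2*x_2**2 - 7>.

f_1 = 2*x_1 - 4*x_2 + 2, LT = x_1.
f_2 = 4*x_1*x_2 + x_1 + 2*x_2**2 - 7, LT = x_1*x_2.

S(f_1,f_2): lcm = x_1*x_2. S = -1/4*x_1 - 5/2*x_2**2 + x_2 + 7/4.
  reduce S modulo (f_1, f_2):
  remainder -5/2*x_2**2 + 1/2*x_2 + 2 ≠ 0; add g_3 = -5/2*x_2**2 + 1/2*x_2 + 2 to the basis.

The other S-polynomials (S(f_1,g_3), S(f_2,g_3)) all reduce to 0 modulo the current basis, so we have a Gröbner basis.
Inter-reduce: drop elements whose leading term is divisible by another's, tail-reduce, and make monic.

G = {x_1 - 2*x_2 + 1, x_2**2 - 1/5*x_2 - 4/5}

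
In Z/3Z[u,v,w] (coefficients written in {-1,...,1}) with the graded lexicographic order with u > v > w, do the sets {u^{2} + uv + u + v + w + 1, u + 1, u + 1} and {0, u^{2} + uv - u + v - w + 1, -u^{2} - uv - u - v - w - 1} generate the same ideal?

Since reduced Gröbner bases are canonical representatives of ideals under a given ordering, it suffices to compute and compare them.
Buchberger on the first generating set:
f_1 = u^{2} + uv + u + v + w + 1, LT = u^{2}.
f_2 = u + 1, LT = u.
f_3 = u + 1, LT = u.

S(f_1,f_2): lcm = u^{2}. S = uv + v + w + 1.
  leading term uv: subtract (v)·f_2 from uv + v + w + 1 → w + 1
  leading term w: no divisor's leading term divides it; move w to the remainder.
  leading term 1: no divisor's leading term divides it; move 1 to the remainder.
  remainder w + 1 ≠ 0; add g_4 = w + 1 to the basis.

The other S-polynomials (S(f_1,f_3), S(f_2,f_3), S(f_1,g_4), S(f_2,g_4), S(f_3,g_4)) all reduce to 0 modulo the current basis, so we have a Gröbner basis.
Inter-reduce: drop elements whose leading term is divisible by another's, tail-reduce, and make monic.
Reduced Gröbner basis: {u + 1, w + 1}.

Buchberger on the second generating set:
h_1 = u^{2} + uv - u + v - w + 1, LT = u^{2}.
h_2 = -u^{2} - uv - u - v - w - 1, LT = u^{2}.

S(h_1,h_2): lcm = u^{2}. S = u + w.
  leading term u: no divisor's leading term divides it; move u to the remainder.
  leading term w: no divisor's leading term divides it; move w to the remainder.
  remainder u + w ≠ 0; add k_3 = u + w to the basis.

S(h_1,k_3): lcm = u^{2}. S = uv - uw - u + v - w + 1.
  leading term uv: subtract (v)·k_3 from uv - uw - u + v - w + 1 → -uw - vw - u + v - w + 1
  leading term uw: subtract (-w)·k_3 from -uw - vw - u + v - w + 1 → -vw + w^{2} - u + v - w + 1
  leading term vw: no divisor's leading term divides it; move -vw to the remainder.
  leading term w^{2}: no divisor's leading term divides it; move w^{2} to the remainder.
  leading term u: subtract (-1)·k_3 from -u + v - w + 1 → v + 1
  leading term v: no divisor's leading term divides it; move v to the remainder.
  leading term 1: no divisor's leading term divides it; move 1 to the remainder.
  remainder -vw + w^{2} + v + 1 ≠ 0; add k_4 = -vw + w^{2} + v + 1 to the basis.

The other S-polynomials (S(h_2,k_3), S(h_1,k_4), S(h_2,k_4), S(k_3,k_4)) all reduce to 0 modulo the current basis, so we have a Gröbner basis.
Inter-reduce: drop elements whose leading term is divisible by another's, tail-reduce, and make monic.
Reduced Gröbner basis: {vw - w^{2} - v - 1, u + w}.

Since the reduced bases disagree, the two ideals are not the same.

No, the ideals differ.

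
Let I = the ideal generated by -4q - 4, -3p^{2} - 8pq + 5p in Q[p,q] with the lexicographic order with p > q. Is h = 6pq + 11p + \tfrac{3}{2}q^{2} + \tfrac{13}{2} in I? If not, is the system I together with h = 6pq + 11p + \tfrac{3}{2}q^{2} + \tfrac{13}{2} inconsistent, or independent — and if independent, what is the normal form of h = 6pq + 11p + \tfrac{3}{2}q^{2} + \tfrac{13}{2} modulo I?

First compute the reduced Gröbner basis of I by Buchberger's algorithm.
f_1 = -4q - 4, LT = q.
f_2 = -3p^{2} - 8pq + 5p, LT = p^{2}.

S(f_1,f_2): leading monomials are coprime, so the S-polynomial reduces to 0 (Buchberger's first criterion).
Every S-polynomial of the final basis reduces to 0, so we have a Gröbner basis.
Inter-reduce: drop elements whose leading term is divisible by another's, tail-reduce, and make monic.
Reduced Gröbner basis: {p^{2} - \tfrac{13}{3}p, q + 1}.
Label its elements g_1 = p^{2} - \tfrac{13}{3}p, g_2 = q + 1.

Reduce h = 6pq + 11p + \tfrac{3}{2}q^{2} + \tfrac{13}{2} modulo G:
  leading term pq: subtract (6p)·g_2 from 6pq + 11p + \tfrac{3}{2}q^{2} + \tfrac{13}{2} → 5p + \tfrac{3}{2}q^{2} + \tfrac{13}{2}
  leading term p: no divisor's leading term divides it; move 5p to the remainder.
  leading term q^{2}: subtract (\tfrac{3}{2}q)·g_2 from \tfrac{3}{2}q^{2} + \tfrac{13}{2} → -\tfrac{3}{2}q + \tfrac{13}{2}
  leading term q: subtract (-\tfrac{3}{2})·g_2 from -\tfrac{3}{2}q + \tfrac{13}{2} → 8
  leading term 1: no divisor's leading term divides it; move 8 to the remainder.
  normal form = 5p + 8.
The normal form is nonzero, so h ∉ I. Since h minus its normal form lies in I, I + (h) = I + (r) where r = 5p + 8; decide whether this ideal is the whole ring.
Run Buchberger on G together with r (pairs among the g_i already reduce to 0 since G is a Gröbner basis):
g_1 = p^{2} - \tfrac{13}{3}p, LT = p^{2}.
g_2 = q + 1, LT = q.
r = 5p + 8, LT = p.

S(g_1,g_2): leading monomials are coprime, so the S-polynomial reduces to 0 (Buchberger's first criterion).
S(g_1,r): lcm = p^{2}. S = -\tfrac{89}{15}p.
  leading term p: subtract (-\tfrac{89}{75})·r from -\tfrac{89}{15}p → \tfrac{712}{75}
  leading term 1: no divisor's leading term divides it; move \tfrac{712}{75} to the remainder.
  remainder \tfrac{712}{75} ≠ 0; add m_4 = \tfrac{712}{75} to the basis.

S(g_2,r): leading monomials are coprime, so the S-polynomial reduces to 0 (Buchberger's first criterion).
S(g_1,m_4): leading monomials are coprime, so the S-polynomial reduces to 0 (Buchberger's first criterion).
S(g_2,m_4): leading monomials are coprime, so the S-polynomial reduces to 0 (Buchberger's first criterion).
S(r,m_4): leading monomials are coprime, so the S-polynomial reduces to 0 (Buchberger's first criterion).
Every S-polynomial of the final basis reduces to 0, so we have a Gröbner basis.
Inter-reduce: drop elements whose leading term is divisible by another's, tail-reduce, and make monic.
Reduced Gröbner basis: {1}.
The reduced Gröbner basis of I + (h) is {1}: the ideal is the whole ring, so the enlarged system has no common solution — adjoining h is inconsistent.

Adjoining 6pq + 11p + \tfrac{3}{2}q^{2} + \tfrac{13}{2} makes the ideal the whole ring: the system is inconsistent.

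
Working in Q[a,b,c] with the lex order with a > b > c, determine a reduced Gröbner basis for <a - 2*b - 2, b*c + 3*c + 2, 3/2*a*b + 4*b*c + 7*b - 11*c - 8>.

G = {a + 23/3*c**2 + 19/3*c - 4/3, b + 23/6*c**2 + 19/6*c + 1/3, c**3 + 19/23*c**2 - 16/23*c - 12/23}

f_1 = a - 2*b - 2, LT = a.
f_2 = b*c + 3*c + 2, LT = b*c.
f_3 = 3/2*a*b + 4*b*c + 7*b - 11*c - 8, LT = a*b.

S(f_1,f_3): lcm = a*b. S = -2*b**2 - 8/3*b*c - 20/3*b + 22/3*c + 16/3.
  reduce S modulo (f_1, f_2, f_3):
  remainder -2*b**2 - 20/3*b + 46/3*c + 32/3 ≠ 0; add g_4 = -2*b**2 - 20/3*b + 46/3*c + 32/3 to the basis.

S(f_2,f_3): lcm = a*b*c. S = 3*a*c + 2*a - 8/3*b*c**2 - 14/3*b*c + 22/3*c**2 + 16/3*c.
  reduce S modulo (f_1, f_2, f_3, g_4):
  remainder 4*b + 46/3*c**2 + 38/3*c + 4/3 ≠ 0; add g_5 = 4*b + 46/3*c**2 + 38/3*c + 4/3 to the basis.

S(f_2,g_5): lcm = b*c. S = -23/6*c**3 - 19/6*c**2 + 8/3*c + 2.
  reduce S modulo (f_1, f_2, f_3, g_4, g_5):
  remainder -23/6*c**3 - 19/6*c**2 + 8/3*c + 2 ≠ 0; add g_6 = -23/6*c**3 - 19/6*c**2 + 8/3*c + 2 to the basis.

The other S-polynomials (S(f_1,f_2), S(f_1,g_4), S(f_2,g_4), S(f_3,g_4), S(f_1,g_5), S(f_3,g_5), S(g_4,g_5), S(f_1,g_6), S(f_2,g_6), S(f_3,g_6), S(g_4,g_6), S(g_5,g_6)) all reduce to 0 modulo the current basis, so we have a Gröbner basis.
Inter-reduce: drop elements whose leading term is divisible by another's, tail-reduce, and make monic.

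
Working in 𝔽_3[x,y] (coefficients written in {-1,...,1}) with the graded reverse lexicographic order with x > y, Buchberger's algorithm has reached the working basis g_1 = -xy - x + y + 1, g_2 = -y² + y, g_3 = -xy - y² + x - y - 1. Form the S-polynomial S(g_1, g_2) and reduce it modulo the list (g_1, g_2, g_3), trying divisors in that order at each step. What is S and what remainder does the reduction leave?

lcm(LM(g_1), LM(g_2)) = xy².
S = (lcm/LT(g_1))·g_1 − (lcm/LT(g_2))·g_2 = -xy - y² - y.
Reduce S modulo (g_1, g_2, g_3) in that order:
  leading term xy: subtract (1)·g_1 from -xy - y² - y → -y² + x + y - 1
  leading term y²: subtract (1)·g_2 from -y² + x + y - 1 → x - 1
  leading term x: no divisor's leading term divides it; move x to the remainder.
  leading term 1: no divisor's leading term divides it; move -1 to the remainder.
The remainder x - 1 is nonzero, so it would be added as the next basis element.

S(g_1, g_2) = -xy - y² - y; remainder on division = x - 1.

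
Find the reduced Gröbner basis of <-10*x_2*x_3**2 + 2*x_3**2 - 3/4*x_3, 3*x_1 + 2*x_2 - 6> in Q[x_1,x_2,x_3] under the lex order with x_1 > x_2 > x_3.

f_1 = -10*x_2*x_3**2 + 2*x_3**2 - 3/4*x_3, LT = x_2*x_3**2.
f_2 = 3*x_1 + 2*x_2 - 6, LT = x_1.

S(f_1,f_2): leading monomials are coprime, so the S-polynomial reduces to 0 (Buchberger's first criterion).
Every S-polynomial of the final basis reduces to 0, so we have a Gröbner basis.

G = {x_1 + 2/3*x_2 - 2, x_2*x_3**2 - 1/5*x_3**2 + 3/40*x_3}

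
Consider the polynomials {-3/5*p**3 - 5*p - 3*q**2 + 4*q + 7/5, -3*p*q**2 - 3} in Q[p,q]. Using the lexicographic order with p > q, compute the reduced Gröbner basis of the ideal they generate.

f_1 = -3/5*p**3 - 5*p - 3*q**2 + 4*q + 7/5, LT = p**3.
f_2 = -3*p*q**2 - 3, LT = p*q**2.

S(f_1,f_2): lcm = p**3*q**2. S = -p**2 + 25/3*p*q**2 + 5*q**4 - 20/3*q**3 - 7/3*q**2.
  leading term p**2: no divisor's leading term divides it; move -p**2 to the remainder.
  leading term p*q**2: subtract (-25/9)·f_2 from 25/3*p*q**2 + 5*q**4 - 20/3*q**3 - 7/3*q**2 → 5*q**4 - 20/3*q**3 - 7/3*q**2 - 25/3
  leading term q**4: no divisor's leading term divides it; move 5*q**4 to the remainder.
  leading term q**3: no divisor's leading term divides it; move -20/3*q**3 to the remainder.
  leading term q**2: no divisor's leading term divides it; move -7/3*q**2 to the remainder.
  leading term 1: no divisor's leading term divides it; move -25/3 to the remainder.
  remainder -p**2 + 5*q**4 - 20/3*q**3 - 7/3*q**2 - 25/3 ≠ 0; add g_3 = -p**2 + 5*q**4 - 20/3*q**3 - 7/3*q**2 - 25/3 to the basis.

S(f_2,g_3): lcm = p**2*q**2. S = p + 5*q**6 - 20/3*q**5 - 7/3*q**4 - 25/3*q**2.
  leading term p: no divisor's leading term divides it; move p to the remainder.
  leading term q**6: no divisor's leading term divides it; move 5*q**6 to the remainder.
  leading term q**5: no divisor's leading term divides it; move -20/3*q**5 to the remainder.
  leading term q**4: no divisor's leading term divides it; move -7/3*q**4 to the remainder.
  leading term q**2: no divisor's leading term divides it; move -25/3*q**2 to the remainder.
  remainder p + 5*q**6 - 20/3*q**5 - 7/3*q**4 - 25/3*q**2 ≠ 0; add g_4 = p + 5*q**6 - 20/3*q**5 - 7/3*q**4 - 25/3*q**2 to the basis.

S(f_2,g_4): lcm = p*q**2. S = -5*q**8 + 20/3*q**7 + 7/3*q**6 + 25/3*q**4 + 1.
  leading term q**8: no divisor's leading term divides it; move -5*q**8 to the remainder.
  leading term q**7: no divisor's leading term divides it; move 20/3*q**7 to the remainder.
  leading term q**6: no divisor's leading term divides it; move 7/3*q**6 to the remainder.
  leading term q**4: no divisor's leading term divides it; move 25/3*q**4 to the remainder.
  leading term 1: no divisor's leading term divides it; move 1 to the remainder.
  remainder -5*q**8 + 20/3*q**7 + 7/3*q**6 + 25/3*q**4 + 1 ≠ 0; add g_5 = -5*q**8 + 20/3*q**7 + 7/3*q**6 + 25/3*q**4 + 1 to the basis.

The other S-polynomials (S(f_1,g_3), S(f_1,g_4), S(g_3,g_4), S(f_1,g_5), S(f_2,g_5), S(g_3,g_5), S(g_4,g_5)) all reduce to 0 modulo the current basis, so we have a Gröbner basis.
Inter-reduce: drop elements whose leading term is divisible by another's, tail-reduce, and make monic.

G = {p + 5*q**6 - 20/3*q**5 - 7/3*q**4 - 25/3*q**2, q**8 - 4/3*q**7 - 7/15*q**6 - 5/3*q**4 - 1/5}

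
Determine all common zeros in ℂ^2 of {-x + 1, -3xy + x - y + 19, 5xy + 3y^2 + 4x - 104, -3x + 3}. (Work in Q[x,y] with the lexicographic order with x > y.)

{(1, 5)}

Compute a lex Gröbner basis by Buchberger's algorithm.
f_1 = -x + 1, LT = x.
f_2 = -3xy + x - y + 19, LT = xy.
f_3 = 5xy + 4x + 3y^2 - 104, LT = xy.
f_4 = -3x + 3, LT = x.

S(f_1,f_2): lcm = xy. S = 1/3x - 4/3y + 19/3.
  leading term x: subtract (-1/3)·f_1 from 1/3x - 4/3y + 19/3 → -4/3y + 20/3
  leading term y: no divisor's leading term divides it; move -4/3y to the remainder.
  leading term 1: no divisor's leading term divides it; move 20/3 to the remainder.
  remainder -4/3y + 20/3 ≠ 0; add h_5 = -4/3y + 20/3 to the basis.

The other S-polynomials (S(f_1,f_3), S(f_1,f_4), S(f_2,f_3), S(f_2,f_4), S(f_3,f_4), S(f_1,h_5), S(f_2,h_5), S(f_3,h_5), S(f_4,h_5)) all reduce to 0 modulo the current basis, so we have a Gröbner basis.
Inter-reduce: drop elements whose leading term is divisible by another's, tail-reduce, and make monic.
Reduced Gröbner basis: {x - 1, y - 5}.

Elimination: the polynomial y - 5 lies in the elimination ideal for y, so y ∈ {5}. For each such y, the remaining basis elements (now univariate) give the rest of the solution.
  y = 5: the earlier basis element becomes x - 1 = 0, giving x = 1 — point (1, 5).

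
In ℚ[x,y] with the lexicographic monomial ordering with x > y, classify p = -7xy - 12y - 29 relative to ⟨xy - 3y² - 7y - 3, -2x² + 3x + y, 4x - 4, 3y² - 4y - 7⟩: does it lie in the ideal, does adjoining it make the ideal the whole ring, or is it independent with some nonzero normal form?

First compute the reduced Gröbner basis of I by Buchberger's algorithm.
f_1 = xy - 3y² - 7y - 3, LT = xy.
f_2 = -2x² + 3x + y, LT = x².
f_3 = 4x - 4, LT = x.
f_4 = 3y² - 4y - 7, LT = y².

S(f_1,f_2): lcm = x²y. S = -3xy² - 11/2xy - 3x + ½y².
  reduce S modulo (f_1, f_2, f_3, f_4):
  remainder -803/6y - 803/6 ≠ 0; add h_5 = -803/6y - 803/6 to the basis.

The other S-polynomials (S(f_1,f_3), S(f_1,f_4), S(f_2,f_3), S(f_2,f_4), S(f_3,f_4), S(f_1,h_5), S(f_2,h_5), S(f_3,h_5), S(f_4,h_5)) all reduce to 0 modulo the current basis, so we have a Gröbner basis.
Inter-reduce: drop elements whose leading term is divisible by another's, tail-reduce, and make monic.
Reduced Gröbner basis: {x - 1, y + 1}.
Label its elements g_1 = x - 1, g_2 = y + 1.

Reduce p = -7xy - 12y - 29 modulo G:
  leading term xy: subtract (-7y)·g_1 from -7xy - 12y - 29 → -19y - 29
  leading term y: subtract (-19)·g_2 from -19y - 29 → -10
  leading term 1: no divisor's leading term divides it; move -10 to the remainder.
  normal form = -10.
The normal form is nonzero, so p ∉ I. Since p minus its normal form lies in I, I + (p) = I + (r) where r = -10; decide whether this ideal is the whole ring.
Here r = -10 is a nonzero constant, hence a unit: 1 ∈ I + (p), the Gröbner basis of I + (p) is {1}, and the enlarged system has no common solution — adjoining p is inconsistent.

Adjoining -7xy - 12y - 29 makes the ideal the whole ring: the system is inconsistent.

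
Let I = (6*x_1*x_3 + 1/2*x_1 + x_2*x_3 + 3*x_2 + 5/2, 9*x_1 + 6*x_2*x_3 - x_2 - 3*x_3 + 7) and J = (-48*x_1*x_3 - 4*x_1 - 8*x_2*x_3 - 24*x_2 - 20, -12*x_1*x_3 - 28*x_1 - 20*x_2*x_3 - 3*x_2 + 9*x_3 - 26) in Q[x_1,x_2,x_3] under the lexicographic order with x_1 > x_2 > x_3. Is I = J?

Equality of ideals is decidable: compute both reduced Gröbner bases (unique for the ordering) and check whether they agree.
Buchberger on the first generating set:
f_1 = 6*x_1*x_3 + 1/2*x_1 + x_2*x_3 + 3*x_2 + 5/2, LT = x_1*x_3.
f_2 = 9*x_1 + 6*x_2*x_3 - x_2 - 3*x_3 + 7, LT = x_1.

S(f_1,f_2): lcm = x_1*x_3. S = 1/12*x_1 - 2/3*x_2*x_3**2 + 5/18*x_2*x_3 + 1/2*x_2 + 1/3*x_3**2 - 7/9*x_3 + 5/12.
  leading term x_1: subtract (1/108)·f_2 from 1/12*x_1 - 2/3*x_2*x_3**2 + 5/18*x_2*x_3 + 1/2*x_2 + 1/3*x_3**2 - 7/9*x_3 + 5/12 → -2/3*x_2*x_3**2 + 2/9*x_2*x_3 + 55/108*x_2 + 1/3*x_3**2 - 3/4*x_3 + 19/54
  leading term x_2*x_3**2: no divisor's leading term divides it; move -2/3*x_2*x_3**2 to the remainder.
  leading term x_2*x_3: no divisor's leading term divides it; move 2/9*x_2*x_3 to the remainder.
  leading term x_2: no divisor's leading term divides it; move 55/108*x_2 to the remainder.
  leading term x_3**2: no divisor's leading term divides it; move 1/3*x_3**2 to the remainder.
  leading term x_3: no divisor's leading term divides it; move -3/4*x_3 to the remainder.
  leading term 1: no divisor's leading term divides it; move 19/54 to the remainder.
  remainder -2/3*x_2*x_3**2 + 2/9*x_2*x_3 + 55/108*x_2 + 1/3*x_3**2 - 3/4*x_3 + 19/54 ≠ 0; add g_3 = -2/3*x_2*x_3**2 + 2/9*x_2*x_3 + 55/108*x_2 + 1/3*x_3**2 - 3/4*x_3 + 19/54 to the basis.

The other S-polynomials (S(f_1,g_3), S(f_2,g_3)) all reduce to 0 modulo the current basis, so we have a Gröbner basis.
Inter-reduce: drop elements whose leading term is divisible by another's, tail-reduce, and make monic.
Reduced Gröbner basis: {x_1 + 2/3*x_2*x_3 - 1/9*x_2 - 1/3*x_3 + 7/9, x_2*x_3**2 - 1/3*x_2*x_3 - 55/72*x_2 - 1/2*x_3**2 + 9/8*x_3 - 19/36}.

Buchberger on the second generating set:
h_1 = -48*x_1*x_3 - 4*x_1 - 8*x_2*x_3 - 24*x_2 - 20, LT = x_1*x_3.
h_2 = -12*x_1*x_3 - 28*x_1 - 20*x_2*x_3 - 3*x_2 + 9*x_3 - 26, LT = x_1*x_3.

S(h_1,h_2): lcm = x_1*x_3. S = -9/4*x_1 - 3/2*x_2*x_3 + 1/4*x_2 + 3/4*x_3 - 7/4.
  leading term x_1: no divisor's leading term divides it; move -9/4*x_1 to the remainder.
  leading term x_2*x_3: no divisor's leading term divides it; move -3/2*x_2*x_3 to the remainder.
  leading term x_2: no divisor's leading term divides it; move 1/4*x_2 to the remainder.
  leading term x_3: no divisor's leading term divides it; move 3/4*x_3 to the remainder.
  leading term 1: no divisor's leading term divides it; move -7/4 to the remainder.
  remainder -9/4*x_1 - 3/2*x_2*x_3 + 1/4*x_2 + 3/4*x_3 - 7/4 ≠ 0; add k_3 = -9/4*x_1 - 3/2*x_2*x_3 + 1/4*x_2 + 3/4*x_3 - 7/4 to the basis.

S(h_1,k_3): lcm = x_1*x_3. S = 1/12*x_1 - 2/3*x_2*x_3**2 + 5/18*x_2*x_3 + 1/2*x_2 + 1/3*x_3**2 - 7/9*x_3 + 5/12.
  leading term x_1: subtract (-1/27)·k_3 from 1/12*x_1 - 2/3*x_2*x_3**2 + 5/18*x_2*x_3 + 1/2*x_2 + 1/3*x_3**2 - 7/9*x_3 + 5/12 → -2/3*x_2*x_3**2 + 2/9*x_2*x_3 + 55/108*x_2 + 1/3*x_3**2 - 3/4*x_3 + 19/54
  leading term x_2*x_3**2: no divisor's leading term divides it; move -2/3*x_2*x_3**2 to the remainder.
  leading term x_2*x_3: no divisor's leading term divides it; move 2/9*x_2*x_3 to the remainder.
  leading term x_2: no divisor's leading term divides it; move 55/108*x_2 to the remainder.
  leading term x_3**2: no divisor's leading term divides it; move 1/3*x_3**2 to the remainder.
  leading term x_3: no divisor's leading term divides it; move -3/4*x_3 to the remainder.
  leading term 1: no divisor's leading term divides it; move 19/54 to the remainder.
  remainder -2/3*x_2*x_3**2 + 2/9*x_2*x_3 + 55/108*x_2 + 1/3*x_3**2 - 3/4*x_3 + 19/54 ≠ 0; add k_4 = -2/3*x_2*x_3**2 + 2/9*x_2*x_3 + 55/108*x_2 + 1/3*x_3**2 - 3/4*x_3 + 19/54 to the basis.

The other S-polynomials (S(h_2,k_3), S(h_1,k_4), S(h_2,k_4), S(k_3,k_4)) all reduce to 0 modulo the current basis, so we have a Gröbner basis.
Inter-reduce: drop elements whose leading term is divisible by another's, tail-reduce, and make monic.
Reduced Gröbner basis: {x_1 + 2/3*x_2*x_3 - 1/9*x_2 - 1/3*x_3 + 7/9, x_2*x_3**2 - 1/3*x_2*x_3 - 55/72*x_2 - 1/2*x_3**2 + 9/8*x_3 - 19/36}.

These coincide, so the ideals are equal.

Yes, the ideals are equal.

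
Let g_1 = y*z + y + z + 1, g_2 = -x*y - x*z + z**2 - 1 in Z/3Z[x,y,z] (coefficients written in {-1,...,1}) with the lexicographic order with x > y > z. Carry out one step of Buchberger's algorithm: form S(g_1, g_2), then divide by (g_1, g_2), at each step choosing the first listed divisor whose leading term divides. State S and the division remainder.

S(g_1, g_2) = x*y - x*z**2 + x*z + x + z**3 - z; remainder on division = -x*z**2 + x + z**3 + z**2 - z - 1.

lcm(LM(g_1), LM(g_2)) = x*y*z.
S = (lcm/LT(g_1))·g_1 − (lcm/LT(g_2))·g_2 = x*y - x*z**2 + x*z + x + z**3 - z.
Reduce S modulo (g_1, g_2) in that order:
  leading term x*y: subtract (-1)·g_2 from x*y - x*z**2 + x*z + x + z**3 - z → -x*z**2 + x + z**3 + z**2 - z - 1
  leading term x*z**2: no divisor's leading term divides it; move -x*z**2 to the remainder.
  leading term x: no divisor's leading term divides it; move x to the remainder.
  leading term z**3: no divisor's leading term divides it; move z**3 to the remainder.
  leading term z**2: no divisor's leading term divides it; move z**2 to the remainder.
  leading term z: no divisor's leading term divides it; move -z to the remainder.
  leading term 1: no divisor's leading term divides it; move -1 to the remainder.
The remainder -x*z**2 + x + z**3 + z**2 - z - 1 is nonzero, so it would be added as the next basis element.
This is the inner loop of Buchberger's algorithm — each nonzero remainder becomes a new basis element.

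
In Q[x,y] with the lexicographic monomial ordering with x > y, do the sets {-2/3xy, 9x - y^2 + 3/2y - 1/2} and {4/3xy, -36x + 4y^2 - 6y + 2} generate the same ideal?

Yes, the ideals are equal.

Since reduced Gröbner bases are canonical representatives of ideals under a given ordering, it suffices to compute and compare them.
Buchberger on the first generating set:
f_1 = -2/3xy, LT = xy.
f_2 = 9x - y^2 + 3/2y - 1/2, LT = x.

S(f_1,f_2): lcm = xy. S = 1/9y^3 - 1/6y^2 + 1/18y.
  leading term y^3: no divisor's leading term divides it; move 1/9y^3 to the remainder.
  leading term y^2: no divisor's leading term divides it; move -1/6y^2 to the remainder.
  leading term y: no divisor's leading term divides it; move 1/18y to the remainder.
  remainder 1/9y^3 - 1/6y^2 + 1/18y ≠ 0; add g_3 = 1/9y^3 - 1/6y^2 + 1/18y to the basis.

The other S-polynomials (S(f_1,g_3), S(f_2,g_3)) all reduce to 0 modulo the current basis, so we have a Gröbner basis.
Inter-reduce: drop elements whose leading term is divisible by another's, tail-reduce, and make monic.
Reduced Gröbner basis: {x - 1/9y^2 + 1/6y - 1/18, y^3 - 3/2y^2 + 1/2y}.

Buchberger on the second generating set:
h_1 = 4/3xy, LT = xy.
h_2 = -36x + 4y^2 - 6y + 2, LT = x.

S(h_1,h_2): lcm = xy. S = 1/9y^3 - 1/6y^2 + 1/18y.
  leading term y^3: no divisor's leading term divides it; move 1/9y^3 to the remainder.
  leading term y^2: no divisor's leading term divides it; move -1/6y^2 to the remainder.
  leading term y: no divisor's leading term divides it; move 1/18y to the remainder.
  remainder 1/9y^3 - 1/6y^2 + 1/18y ≠ 0; add k_3 = 1/9y^3 - 1/6y^2 + 1/18y to the basis.

The other S-polynomials (S(h_1,k_3), S(h_2,k_3)) all reduce to 0 modulo the current basis, so we have a Gröbner basis.
Inter-reduce: drop elements whose leading term is divisible by another's, tail-reduce, and make monic.
Reduced Gröbner basis: {x - 1/9y^2 + 1/6y - 1/18, y^3 - 3/2y^2 + 1/2y}.

These coincide, so the ideals are equal.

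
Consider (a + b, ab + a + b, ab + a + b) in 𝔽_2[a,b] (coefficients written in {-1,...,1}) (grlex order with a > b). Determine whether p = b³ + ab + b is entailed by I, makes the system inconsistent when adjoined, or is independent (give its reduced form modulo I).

b³ + ab + b is independent of I; its normal form modulo I is b.

First compute the reduced Gröbner basis of I by Buchberger's algorithm.
f_1 = a + b, LT = a.
f_2 = ab + a + b, LT = ab.
f_3 = ab + a + b, LT = ab.

S(f_1,f_2): lcm = ab. S = b² + a + b.
  leading term b²: no divisor's leading term divides it; move b² to the remainder.
  leading term a: subtract (1)·f_1 from a + b → 0
  remainder b² ≠ 0; add h_4 = b² to the basis.

S(f_1,f_3): lcm = ab. S = b² + a + b.
  leading term b²: subtract (1)·h_4 from b² + a + b → a + b
  leading term a: subtract (1)·f_1 from a + b → 0
  remainder 0.

S(f_2,f_3): lcm = ab. S = 0.
  remainder 0.

S(f_1,h_4): leading monomials are coprime, so the S-polynomial reduces to 0 (Buchberger's first criterion).
S(f_2,h_4): lcm = ab². S = ab + b².
  leading term ab: subtract (b)·f_1 from ab + b² → 0
  remainder 0.

S(f_3,h_4): lcm = ab². S = ab + b².
  leading term ab: subtract (b)·f_1 from ab + b² → 0
  remainder 0.

Every S-polynomial of the final basis reduces to 0, so we have a Gröbner basis.
Inter-reduce: drop elements whose leading term is divisible by another's, tail-reduce, and make monic.
Reduced Gröbner basis: {b², a + b}.
Label its elements g_1 = b², g_2 = a + b.

Reduce p = b³ + ab + b modulo G:
  leading term b³: subtract (b)·g_1 from b³ + ab + b → ab + b
  leading term ab: subtract (b)·g_2 from ab + b → b² + b
  leading term b²: subtract (1)·g_1 from b² + b → b
  leading term b: no divisor's leading term divides it; move b to the remainder.
  normal form = b.
The normal form is nonzero, so p ∉ I. Since p minus its normal form lies in I, I + (p) = I + (r) where r = b; decide whether this ideal is the whole ring.
Run Buchberger on G together with r (pairs among the g_i already reduce to 0 since G is a Gröbner basis):
g_1 = b², LT = b².
g_2 = a + b, LT = a.
r = b, LT = b.

S(g_1,g_2): leading monomials are coprime, so the S-polynomial reduces to 0 (Buchberger's first criterion).
S(g_1,r): lcm = b². S = 0.
  remainder 0.

S(g_2,r): leading monomials are coprime, so the S-polynomial reduces to 0 (Buchberger's first criterion).
Every S-polynomial of the final basis reduces to 0, so we have a Gröbner basis.
Inter-reduce: drop elements whose leading term is divisible by another's, tail-reduce, and make monic.
Reduced Gröbner basis: {a, b}.
The reduced Gröbner basis of I + (p) is {a, b} ≠ {1}, a proper ideal, so the enlarged system stays consistent: p is independent of I, with normal form b.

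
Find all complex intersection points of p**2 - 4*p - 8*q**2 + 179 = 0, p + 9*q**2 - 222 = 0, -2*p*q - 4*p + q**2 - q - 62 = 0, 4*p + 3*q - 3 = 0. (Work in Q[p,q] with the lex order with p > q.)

{(-3, 5)}

Compute a lex Gröbner basis by Buchberger's algorithm.
f_1 = p**2 - 4*p - 8*q**2 + 179, LT = p**2.
f_2 = p + 9*q**2 - 222, LT = p.
f_3 = -2*p*q - 4*p + q**2 - q - 62, LT = p*q.
f_4 = 4*p + 3*q - 3, LT = p.

S(f_1,f_2): lcm = p**2. S = -9*p*q**2 + 218*p - 8*q**2 + 179.
  leading term p*q**2: subtract (-9*q**2)·f_2 from -9*p*q**2 + 218*p - 8*q**2 + 179 → 218*p + 81*q**4 - 2006*q**2 + 179
  leading term p: subtract (218)·f_2 from 218*p + 81*q**4 - 2006*q**2 + 179 → 81*q**4 - 3968*q**2 + 48575
  leading term q**4: no divisor's leading term divides it; move 81*q**4 to the remainder.
  leading term q**2: no divisor's leading term divides it; move -3968*q**2 to the remainder.
  leading term 1: no divisor's leading term divides it; move 48575 to the remainder.
  remainder 81*q**4 - 3968*q**2 + 48575 ≠ 0; add h_5 = 81*q**4 - 3968*q**2 + 48575 to the basis.

S(f_1,f_3): lcm = p**2*q. S = -2*p**2 + 1/2*p*q**2 - 9/2*p*q - 31*p - 8*q**3 + 179*q.
  leading term p**2: subtract (-2)·f_1 from -2*p**2 + 1/2*p*q**2 - 9/2*p*q - 31*p - 8*q**3 + 179*q → 1/2*p*q**2 - 9/2*p*q - 39*p - 8*q**3 - 16*q**2 + 179*q + 358
  leading term p*q**2: subtract (1/2*q**2)·f_2 from 1/2*p*q**2 - 9/2*p*q - 39*p - 8*q**3 - 16*q**2 + 179*q + 358 → -9/2*p*q - 39*p - 9/2*q**4 - 8*q**3 + 95*q**2 + 179*q + 358
  leading term p*q: subtract (-9/2*q)·f_2 from -9/2*p*q - 39*p - 9/2*q**4 - 8*q**3 + 95*q**2 + 179*q + 358 → -39*p - 9/2*q**4 + 65/2*q**3 + 95*q**2 - 820*q + 358
  leading term p: subtract (-39)·f_2 from -39*p - 9/2*q**4 + 65/2*q**3 + 95*q**2 - 820*q + 358 → -9/2*q**4 + 65/2*q**3 + 446*q**2 - 820*q - 8300
  leading term q**4: subtract (-1/18)·h_5 from -9/2*q**4 + 65/2*q**3 + 446*q**2 - 820*q - 8300 → 65/2*q**3 + 2030/9*q**2 - 820*q - 100825/18
  leading term q**3: no divisor's leading term divides it; move 65/2*q**3 to the remainder.
  leading term q**2: no divisor's leading term divides it; move 2030/9*q**2 to the remainder.
  leading term q: no divisor's leading term divides it; move -820*q to the remainder.
  leading term 1: no divisor's leading term divides it; move -100825/18 to the remainder.
  remainder 65/2*q**3 + 2030/9*q**2 - 820*q - 100825/18 ≠ 0; add h_6 = 65/2*q**3 + 2030/9*q**2 - 820*q - 100825/18 to the basis.

S(f_1,f_4): lcm = p**2. S = -3/4*p*q - 13/4*p - 8*q**2 + 179.
  leading term p*q: subtract (-3/4*q)·f_2 from -3/4*p*q - 13/4*p - 8*q**2 + 179 → -13/4*p + 27/4*q**3 - 8*q**2 - 333/2*q + 179
  leading term p: subtract (-13/4)·f_2 from -13/4*p + 27/4*q**3 - 8*q**2 - 333/2*q + 179 → 27/4*q**3 + 85/4*q**2 - 333/2*q - 1085/2
  leading term q**3: subtract (27/130)·h_6 from 27/4*q**3 + 85/4*q**2 - 333/2*q - 1085/2 → -1331/52*q**2 + 99/26*q + 32285/52
  leading term q**2: no divisor's leading term divides it; move -1331/52*q**2 to the remainder.
  leading term q: no divisor's leading term divides it; move 99/26*q to the remainder.
  leading term 1: no divisor's leading term divides it; move 32285/52 to the remainder.
  remainder -1331/52*q**2 + 99/26*q + 32285/52 ≠ 0; add h_7 = -1331/52*q**2 + 99/26*q + 32285/52 to the basis.

S(f_2,f_3): lcm = p*q. S = -2*p + 9*q**3 + 1/2*q**2 - 445/2*q - 31.
  leading term p: subtract (-2)·f_2 from -2*p + 9*q**3 + 1/2*q**2 - 445/2*q - 31 → 9*q**3 + 37/2*q**2 - 445/2*q - 475
  leading term q**3: subtract (18/65)·h_6 from 9*q**3 + 37/2*q**2 - 445/2*q - 475 → -1143/26*q**2 + 119/26*q + 13990/13
  leading term q**2: subtract (2286/1331)·h_7 from -1143/26*q**2 + 119/26*q + 13990/13 → -475/242*q + 2375/242
  leading term q: no divisor's leading term divides it; move -475/242*q to the remainder.
  leading term 1: no divisor's leading term divides it; move 2375/242 to the remainder.
  remainder -475/242*q + 2375/242 ≠ 0; add h_8 = -475/242*q + 2375/242 to the basis.

The other S-polynomials (S(f_2,f_4), S(f_3,f_4), S(f_1,h_5), S(f_2,h_5), S(f_3,h_5), S(f_4,h_5), S(f_1,h_6), S(f_2,h_6), S(f_3,h_6), S(f_4,h_6), S(h_5,h_6), S(f_1,h_7), S(f_2,h_7), S(f_3,h_7), S(f_4,h_7), S(h_5,h_7), S(h_6,h_7), S(f_1,h_8), S(f_2,h_8), S(f_3,h_8), S(f_4,h_8), S(h_5,h_8), S(h_6,h_8), S(h_7,h_8)) all reduce to 0 modulo the current basis, so we have a Gröbner basis.
Inter-reduce: drop elements whose leading term is divisible by another's, tail-reduce, and make monic.
Reduced Gröbner basis: {p + 3, q - 5}.

A lex Gröbner basis eliminates variables successively. Here q - 5 depends only on q, with roots {5}; lifting each root through the earlier basis elements recovers the full solutions.
  q = 5: the earlier basis element becomes p + 3 = 0, giving p = -3 — point (-3, 5).
Substituting each solution back into the original system confirms all equations vanish.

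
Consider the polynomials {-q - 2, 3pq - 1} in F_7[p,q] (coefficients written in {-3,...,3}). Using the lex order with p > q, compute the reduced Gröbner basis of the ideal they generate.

G = {p - 1, q + 2}

f_1 = -q - 2, LT = q.
f_2 = 3pq - 1, LT = pq.

S(f_1,f_2): lcm = pq. S = 2p - 2.
  leading term p: no divisor's leading term divides it; move 2p to the remainder.
  leading term 1: no divisor's leading term divides it; move -2 to the remainder.
  remainder 2p - 2 ≠ 0; add g_3 = 2p - 2 to the basis.

The other S-polynomials (S(f_1,g_3), S(f_2,g_3)) all reduce to 0 modulo the current basis, so we have a Gröbner basis.
Inter-reduce: drop elements whose leading term is divisible by another's, tail-reduce, and make monic.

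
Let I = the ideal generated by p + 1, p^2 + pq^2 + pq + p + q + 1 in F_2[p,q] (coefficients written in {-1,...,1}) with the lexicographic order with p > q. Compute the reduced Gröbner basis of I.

f_1 = p + 1, LT = p.
f_2 = p^2 + pq^2 + pq + p + q + 1, LT = p^2.

S(f_1,f_2): lcm = p^2. S = pq^2 + pq + q + 1.
  leading term pq^2: subtract (q^2)·f_1 from pq^2 + pq + q + 1 → pq + q^2 + q + 1
  leading term pq: subtract (q)·f_1 from pq + q^2 + q + 1 → q^2 + 1
  leading term q^2: no divisor's leading term divides it; move q^2 to the remainder.
  leading term 1: no divisor's leading term divides it; move 1 to the remainder.
  remainder q^2 + 1 ≠ 0; add g_3 = q^2 + 1 to the basis.

The other S-polynomials (S(f_1,g_3), S(f_2,g_3)) all reduce to 0 modulo the current basis, so we have a Gröbner basis.
Inter-reduce: drop elements whose leading term is divisible by another's, tail-reduce, and make monic.

G = {p + 1, q^2 + 1}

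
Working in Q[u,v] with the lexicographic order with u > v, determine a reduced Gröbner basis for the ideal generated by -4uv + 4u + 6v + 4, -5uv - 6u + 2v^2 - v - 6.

f_1 = -4uv + 4u + 6v + 4, LT = uv.
f_2 = -5uv - 6u + 2v^2 - v - 6, LT = uv.

S(f_1,f_2): lcm = uv. S = -11/5u + 2/5v^2 - 17/10v - 11/5.
  leading term u: no divisor's leading term divides it; move -11/5u to the remainder.
  leading term v^2: no divisor's leading term divides it; move 2/5v^2 to the remainder.
  leading term v: no divisor's leading term divides it; move -17/10v to the remainder.
  leading term 1: no divisor's leading term divides it; move -11/5 to the remainder.
  remainder -11/5u + 2/5v^2 - 17/10v - 11/5 ≠ 0; add g_3 = -11/5u + 2/5v^2 - 17/10v - 11/5 to the basis.

S(f_1,g_3): lcm = uv. S = -u + 2/11v^3 - 17/22v^2 - 5/2v - 1.
  leading term u: subtract (5/11)·g_3 from -u + 2/11v^3 - 17/22v^2 - 5/2v - 1 → 2/11v^3 - 21/22v^2 - 19/11v
  leading term v^3: no divisor's leading term divides it; move 2/11v^3 to the remainder.
  leading term v^2: no divisor's leading term divides it; move -21/22v^2 to the remainder.
  leading term v: no divisor's leading term divides it; move -19/11v to the remainder.
  remainder 2/11v^3 - 21/22v^2 - 19/11v ≠ 0; add g_4 = 2/11v^3 - 21/22v^2 - 19/11v to the basis.

The other S-polynomials (S(f_2,g_3), S(f_1,g_4), S(f_2,g_4), S(g_3,g_4)) all reduce to 0 modulo the current basis, so we have a Gröbner basis.
Inter-reduce: drop elements whose leading term is divisible by another's, tail-reduce, and make monic.

G = {u - 2/11v^2 + 17/22v + 1, v^3 - 21/4v^2 - 19/2v}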